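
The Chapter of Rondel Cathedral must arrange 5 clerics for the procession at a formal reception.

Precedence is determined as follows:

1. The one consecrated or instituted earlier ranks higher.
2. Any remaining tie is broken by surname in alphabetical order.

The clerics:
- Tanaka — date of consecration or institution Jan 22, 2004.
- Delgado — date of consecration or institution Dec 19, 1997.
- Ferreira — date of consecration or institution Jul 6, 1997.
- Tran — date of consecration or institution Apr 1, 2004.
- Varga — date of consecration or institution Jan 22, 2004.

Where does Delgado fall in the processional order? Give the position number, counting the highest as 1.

By date of consecration or institution (earlier first): Ferreira (Jul 6, 1997); then Delgado (Dec 19, 1997); then Tanaka and Varga (both Jan 22, 2004); then Tran (Apr 1, 2004).
Among Tanaka and Varga, alphabetically by surname: Tanaka before Varga.
Order: Ferreira, Delgado, Tanaka, Varga, Tran. So position 2.

2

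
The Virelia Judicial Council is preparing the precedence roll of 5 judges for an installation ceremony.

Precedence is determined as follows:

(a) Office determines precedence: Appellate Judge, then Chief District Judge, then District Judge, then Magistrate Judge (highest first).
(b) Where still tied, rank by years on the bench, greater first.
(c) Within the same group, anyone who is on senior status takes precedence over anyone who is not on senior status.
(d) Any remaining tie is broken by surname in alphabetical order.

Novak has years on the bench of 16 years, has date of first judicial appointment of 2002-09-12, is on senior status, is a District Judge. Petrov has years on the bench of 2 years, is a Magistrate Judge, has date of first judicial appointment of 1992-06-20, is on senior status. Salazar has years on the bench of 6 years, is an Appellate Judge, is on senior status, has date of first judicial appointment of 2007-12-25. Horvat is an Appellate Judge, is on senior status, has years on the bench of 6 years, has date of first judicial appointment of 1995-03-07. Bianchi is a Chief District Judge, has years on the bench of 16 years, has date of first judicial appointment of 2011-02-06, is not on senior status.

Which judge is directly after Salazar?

Bianchi

By office: Horvat and Salazar (Appellate Judge); then Bianchi (Chief District Judge); then Novak (District Judge); then Petrov (Magistrate Judge).
Horvat and Salazar both have years on the bench 6 years, so the next rule applies.
Horvat and Salazar are each on senior status, so the next rule applies.
Among Horvat and Salazar, alphabetically by surname: Horvat before Salazar.
Order: Horvat, Salazar, Bianchi, Novak, Petrov.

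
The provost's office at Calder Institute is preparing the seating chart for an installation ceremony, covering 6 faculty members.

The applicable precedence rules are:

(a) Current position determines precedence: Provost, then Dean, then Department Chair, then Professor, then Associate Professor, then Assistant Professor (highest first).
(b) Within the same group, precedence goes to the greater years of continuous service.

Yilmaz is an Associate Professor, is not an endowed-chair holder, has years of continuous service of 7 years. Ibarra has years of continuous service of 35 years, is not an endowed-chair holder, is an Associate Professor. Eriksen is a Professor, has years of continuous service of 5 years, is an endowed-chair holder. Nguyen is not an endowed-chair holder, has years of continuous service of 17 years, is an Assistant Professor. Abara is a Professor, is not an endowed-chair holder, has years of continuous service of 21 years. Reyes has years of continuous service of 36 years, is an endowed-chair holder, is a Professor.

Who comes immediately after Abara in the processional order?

By current position: Reyes, Abara and Eriksen (Professor); then Ibarra and Yilmaz (Associate Professor); then Nguyen (Assistant Professor).
Among Reyes, Abara and Eriksen, by years of continuous service (higher first): Reyes (36 years) before Abara (21 years) before Eriksen (5 years).
Among Ibarra and Yilmaz, by years of continuous service (higher first): Ibarra (35 years) before Yilmaz (7 years).
Order: Reyes, Abara, Eriksen, Ibarra, Yilmaz, Nguyen.

Eriksen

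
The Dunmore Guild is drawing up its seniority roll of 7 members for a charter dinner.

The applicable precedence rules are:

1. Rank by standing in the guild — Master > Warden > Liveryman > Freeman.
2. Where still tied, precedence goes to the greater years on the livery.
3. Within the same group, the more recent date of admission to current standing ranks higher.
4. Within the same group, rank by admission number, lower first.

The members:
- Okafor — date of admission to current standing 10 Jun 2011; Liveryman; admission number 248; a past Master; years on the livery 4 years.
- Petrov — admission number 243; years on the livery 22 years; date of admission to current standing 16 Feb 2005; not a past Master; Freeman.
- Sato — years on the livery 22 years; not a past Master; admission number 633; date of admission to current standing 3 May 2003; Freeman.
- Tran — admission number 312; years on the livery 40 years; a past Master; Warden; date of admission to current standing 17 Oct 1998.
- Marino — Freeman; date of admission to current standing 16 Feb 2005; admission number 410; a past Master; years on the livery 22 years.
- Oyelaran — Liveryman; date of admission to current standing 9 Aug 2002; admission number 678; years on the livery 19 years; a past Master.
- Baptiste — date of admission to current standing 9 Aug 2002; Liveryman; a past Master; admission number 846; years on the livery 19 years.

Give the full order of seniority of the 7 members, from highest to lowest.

By standing in the guild: Tran (Warden); then Oyelaran, Baptiste and Okafor (Liveryman); then Petrov, Marino and Sato (Freeman).
Among Oyelaran, Baptiste and Okafor, by years on the livery (higher first): Oyelaran and Baptiste (19 years) before Okafor (4 years).
Oyelaran and Baptiste both have date of admission to current standing 9 Aug 2002, so the next rule applies.
Among Oyelaran and Baptiste, by admission number (lower first): Oyelaran (678) before Baptiste (846).
Petrov, Marino and Sato all have years on the livery 22 years, so the next rule applies.
Among Petrov, Marino and Sato, by date of admission to current standing (later first): Petrov and Marino (16 Feb 2005) before Sato (3 May 2003).
Among Petrov and Marino, by admission number (lower first): Petrov (243) before Marino (410).
Full order: Tran, Oyelaran, Baptiste, Okafor, Petrov, Marino, Sato.

Tran, Oyelaran, Baptiste, Okafor, Petrov, Marino, Sato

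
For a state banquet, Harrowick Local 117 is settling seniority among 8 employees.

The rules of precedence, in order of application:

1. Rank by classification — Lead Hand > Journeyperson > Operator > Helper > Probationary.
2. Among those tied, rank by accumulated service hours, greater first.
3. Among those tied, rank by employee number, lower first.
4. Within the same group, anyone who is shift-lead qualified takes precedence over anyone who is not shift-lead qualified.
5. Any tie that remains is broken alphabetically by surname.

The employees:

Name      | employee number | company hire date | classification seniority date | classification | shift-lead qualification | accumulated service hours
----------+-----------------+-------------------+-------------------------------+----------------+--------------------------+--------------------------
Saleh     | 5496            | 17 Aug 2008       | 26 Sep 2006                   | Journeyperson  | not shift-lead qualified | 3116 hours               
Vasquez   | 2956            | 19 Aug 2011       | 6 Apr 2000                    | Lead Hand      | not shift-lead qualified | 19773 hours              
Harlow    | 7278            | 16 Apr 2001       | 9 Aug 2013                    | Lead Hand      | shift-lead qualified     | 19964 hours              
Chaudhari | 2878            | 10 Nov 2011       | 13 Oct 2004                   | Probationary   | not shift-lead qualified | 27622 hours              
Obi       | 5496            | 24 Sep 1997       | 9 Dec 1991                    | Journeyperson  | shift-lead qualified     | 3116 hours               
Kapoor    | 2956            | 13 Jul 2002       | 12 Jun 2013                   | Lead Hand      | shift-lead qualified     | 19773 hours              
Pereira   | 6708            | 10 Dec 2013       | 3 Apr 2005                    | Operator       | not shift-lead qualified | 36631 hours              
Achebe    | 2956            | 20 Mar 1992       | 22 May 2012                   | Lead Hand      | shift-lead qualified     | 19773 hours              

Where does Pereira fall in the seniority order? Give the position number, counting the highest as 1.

7

By classification: Harlow, Achebe, Kapoor and Vasquez (Lead Hand); then Obi and Saleh (Journeyperson); then Pereira (Operator); then Chaudhari (Probationary).
Among Harlow, Achebe, Kapoor and Vasquez, by accumulated service hours (higher first): Harlow (19964 hours) before Achebe, Kapoor and Vasquez (19773 hours).
Achebe, Kapoor and Vasquez all have employee number 2956, so the next rule applies.
Among Achebe, Kapoor and Vasquez, shift-lead qualified before not shift-lead qualified: Achebe and Kapoor (shift-lead qualified) before Vasquez (not shift-lead qualified).
Among Achebe and Kapoor, alphabetically by surname: Achebe before Kapoor.
Obi and Saleh both have accumulated service hours 3116 hours, so the next rule applies.
Obi and Saleh both have employee number 5496, so the next rule applies.
Among Obi and Saleh, shift-lead qualified before not shift-lead qualified: Obi (shift-lead qualified) before Saleh (not shift-lead qualified).
Order: Harlow, Achebe, Kapoor, Vasquez, Obi, Saleh, Pereira, Chaudhari. So position 7.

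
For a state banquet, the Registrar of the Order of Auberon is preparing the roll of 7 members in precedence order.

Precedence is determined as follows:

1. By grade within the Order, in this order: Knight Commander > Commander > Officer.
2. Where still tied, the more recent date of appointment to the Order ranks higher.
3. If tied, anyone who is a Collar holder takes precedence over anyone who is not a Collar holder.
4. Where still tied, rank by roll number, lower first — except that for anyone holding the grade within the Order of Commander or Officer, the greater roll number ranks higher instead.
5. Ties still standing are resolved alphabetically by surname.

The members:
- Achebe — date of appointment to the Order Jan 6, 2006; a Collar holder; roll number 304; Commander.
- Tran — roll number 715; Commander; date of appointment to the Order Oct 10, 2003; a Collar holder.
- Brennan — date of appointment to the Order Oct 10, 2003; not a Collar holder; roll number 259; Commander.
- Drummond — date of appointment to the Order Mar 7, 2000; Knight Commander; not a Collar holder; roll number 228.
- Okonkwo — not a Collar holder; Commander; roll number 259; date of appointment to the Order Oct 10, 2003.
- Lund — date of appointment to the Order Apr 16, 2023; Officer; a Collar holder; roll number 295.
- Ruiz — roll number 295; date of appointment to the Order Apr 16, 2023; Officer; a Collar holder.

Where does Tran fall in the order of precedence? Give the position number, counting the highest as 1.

3

By grade within the Order: Drummond (Knight Commander); then Achebe, Tran, Brennan and Okonkwo (Commander); then Lund and Ruiz (Officer).
Among Achebe, Tran, Brennan and Okonkwo, by date of appointment to the Order (later first): Achebe (Jan 6, 2006) before Tran, Brennan and Okonkwo (Oct 10, 2003).
Among Tran, Brennan and Okonkwo, a Collar holder before not a Collar holder: Tran (a Collar holder) before Brennan and Okonkwo (not a Collar holder).
Brennan and Okonkwo both have roll number 259, so the next rule applies.
Among Brennan and Okonkwo, alphabetically by surname: Brennan before Okonkwo.
Lund and Ruiz both have date of appointment to the Order Apr 16, 2023, so the next rule applies.
Lund and Ruiz are each a Collar holder, so the next rule applies.
Lund and Ruiz both have roll number 295, so the next rule applies.
Among Lund and Ruiz, alphabetically by surname: Lund before Ruiz.
Order: Drummond, Achebe, Tran, Brennan, Okonkwo, Lund, Ruiz. So position 3.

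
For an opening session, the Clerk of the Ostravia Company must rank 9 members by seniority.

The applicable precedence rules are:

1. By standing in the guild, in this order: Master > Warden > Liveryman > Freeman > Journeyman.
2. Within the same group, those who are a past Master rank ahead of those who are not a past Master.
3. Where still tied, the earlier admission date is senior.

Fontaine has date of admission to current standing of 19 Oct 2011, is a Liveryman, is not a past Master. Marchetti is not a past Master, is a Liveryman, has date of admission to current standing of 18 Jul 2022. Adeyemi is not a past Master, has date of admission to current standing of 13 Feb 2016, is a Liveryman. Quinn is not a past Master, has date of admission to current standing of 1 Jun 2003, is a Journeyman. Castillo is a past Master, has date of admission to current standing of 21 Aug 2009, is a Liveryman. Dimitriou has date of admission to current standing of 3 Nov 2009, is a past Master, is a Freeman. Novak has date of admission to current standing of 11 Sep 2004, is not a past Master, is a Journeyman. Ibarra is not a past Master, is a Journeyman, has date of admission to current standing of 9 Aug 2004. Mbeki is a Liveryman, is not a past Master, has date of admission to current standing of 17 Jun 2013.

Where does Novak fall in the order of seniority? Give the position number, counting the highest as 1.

9

By standing in the guild: Castillo, Fontaine, Mbeki, Adeyemi and Marchetti (Liveryman); then Dimitriou (Freeman); then Quinn, Ibarra and Novak (Journeyman).
Among Castillo, Fontaine, Mbeki, Adeyemi and Marchetti, a past Master before not a past Master: Castillo (a past Master) before Fontaine, Mbeki, Adeyemi and Marchetti (not a past Master).
Among Fontaine, Mbeki, Adeyemi and Marchetti, by date of admission to current standing (earlier first): Fontaine (19 Oct 2011) before Mbeki (17 Jun 2013) before Adeyemi (13 Feb 2016) before Marchetti (18 Jul 2022).
Quinn, Ibarra and Novak are each not a past Master, so the next rule applies.
Among Quinn, Ibarra and Novak, by date of admission to current standing (earlier first): Quinn (1 Jun 2003) before Ibarra (9 Aug 2004) before Novak (11 Sep 2004).
Order: Castillo, Fontaine, Mbeki, Adeyemi, Marchetti, Dimitriou, Quinn, Ibarra, Novak. So position 9.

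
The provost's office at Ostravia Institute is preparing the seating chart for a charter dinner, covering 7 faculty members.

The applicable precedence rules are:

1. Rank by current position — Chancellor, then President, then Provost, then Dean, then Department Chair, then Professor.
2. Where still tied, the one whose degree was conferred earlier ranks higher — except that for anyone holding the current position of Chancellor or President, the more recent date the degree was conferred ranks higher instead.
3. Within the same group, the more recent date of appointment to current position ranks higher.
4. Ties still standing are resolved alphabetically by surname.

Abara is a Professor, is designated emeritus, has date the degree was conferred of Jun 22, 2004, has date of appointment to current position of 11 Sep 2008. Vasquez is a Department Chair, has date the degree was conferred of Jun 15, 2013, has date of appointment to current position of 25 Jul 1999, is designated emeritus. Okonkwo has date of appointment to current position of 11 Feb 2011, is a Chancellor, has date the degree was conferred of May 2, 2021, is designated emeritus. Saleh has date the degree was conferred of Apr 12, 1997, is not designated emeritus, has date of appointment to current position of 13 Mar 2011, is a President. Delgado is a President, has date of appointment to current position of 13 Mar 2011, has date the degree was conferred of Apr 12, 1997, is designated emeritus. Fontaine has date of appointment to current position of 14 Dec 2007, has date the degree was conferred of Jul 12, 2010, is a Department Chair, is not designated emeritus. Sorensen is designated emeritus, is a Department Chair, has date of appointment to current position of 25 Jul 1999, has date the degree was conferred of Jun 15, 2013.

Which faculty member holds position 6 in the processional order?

By current position: Okonkwo (Chancellor); then Delgado and Saleh (President); then Fontaine, Sorensen and Vasquez (Department Chair); then Abara (Professor).
Delgado and Saleh both have date the degree was conferred Apr 12, 1997, so the next rule applies.
Delgado and Saleh both have date of appointment to current position 13 Mar 2011, so the next rule applies.
Among Delgado and Saleh, alphabetically by surname: Delgado before Saleh.
Among Fontaine, Sorensen and Vasquez, by date the degree was conferred (earlier first): Fontaine (Jul 12, 2010) before Sorensen and Vasquez (Jun 15, 2013).
Sorensen and Vasquez both have date of appointment to current position 25 Jul 1999, so the next rule applies.
Among Sorensen and Vasquez, alphabetically by surname: Sorensen before Vasquez.
Order: Okonkwo, Delgado, Saleh, Fontaine, Sorensen, Vasquez, Abara.

Vasquez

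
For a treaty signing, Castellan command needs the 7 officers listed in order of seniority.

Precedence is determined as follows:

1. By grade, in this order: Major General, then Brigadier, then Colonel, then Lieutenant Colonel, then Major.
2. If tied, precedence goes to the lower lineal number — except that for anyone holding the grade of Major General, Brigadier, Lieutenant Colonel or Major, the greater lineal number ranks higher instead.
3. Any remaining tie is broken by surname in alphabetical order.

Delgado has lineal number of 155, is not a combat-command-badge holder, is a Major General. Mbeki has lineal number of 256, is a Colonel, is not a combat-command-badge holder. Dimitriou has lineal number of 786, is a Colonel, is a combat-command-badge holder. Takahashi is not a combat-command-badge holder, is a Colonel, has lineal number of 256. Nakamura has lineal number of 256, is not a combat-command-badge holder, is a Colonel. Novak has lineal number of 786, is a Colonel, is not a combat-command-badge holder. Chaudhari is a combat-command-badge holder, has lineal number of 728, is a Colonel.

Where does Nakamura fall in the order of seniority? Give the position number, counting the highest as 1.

By grade: Delgado (Major General); then Mbeki, Nakamura, Takahashi, Chaudhari, Dimitriou and Novak (Colonel).
Among Mbeki, Nakamura, Takahashi, Chaudhari, Dimitriou and Novak, by lineal number (lower first): Mbeki, Nakamura and Takahashi (256) before Chaudhari (728) before Dimitriou and Novak (786).
Among Mbeki, Nakamura and Takahashi, alphabetically by surname: Mbeki before Nakamura before Takahashi.
Among Dimitriou and Novak, alphabetically by surname: Dimitriou before Novak.
Order: Delgado, Mbeki, Nakamura, Takahashi, Chaudhari, Dimitriou, Novak. So position 3.

3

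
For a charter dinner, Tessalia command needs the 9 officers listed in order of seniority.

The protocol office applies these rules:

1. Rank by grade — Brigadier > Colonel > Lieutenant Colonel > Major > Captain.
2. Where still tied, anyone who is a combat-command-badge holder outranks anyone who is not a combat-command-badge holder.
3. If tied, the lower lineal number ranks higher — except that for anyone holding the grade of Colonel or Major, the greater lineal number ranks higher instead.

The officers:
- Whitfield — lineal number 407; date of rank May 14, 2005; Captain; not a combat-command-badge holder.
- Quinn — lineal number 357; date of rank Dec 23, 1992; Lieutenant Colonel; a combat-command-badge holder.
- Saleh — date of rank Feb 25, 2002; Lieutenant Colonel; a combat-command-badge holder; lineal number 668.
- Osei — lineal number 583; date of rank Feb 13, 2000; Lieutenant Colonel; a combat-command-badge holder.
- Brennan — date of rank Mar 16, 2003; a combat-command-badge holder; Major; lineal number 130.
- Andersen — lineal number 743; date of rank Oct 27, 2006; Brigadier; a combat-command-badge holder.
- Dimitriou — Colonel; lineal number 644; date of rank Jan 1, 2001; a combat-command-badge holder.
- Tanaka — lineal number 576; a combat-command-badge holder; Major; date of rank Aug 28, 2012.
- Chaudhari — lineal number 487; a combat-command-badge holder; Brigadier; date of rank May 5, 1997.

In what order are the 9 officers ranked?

Chaudhari, Andersen, Dimitriou, Quinn, Osei, Saleh, Tanaka, Brennan, Whitfield

By grade: Chaudhari and Andersen (Brigadier); then Dimitriou (Colonel); then Quinn, Osei and Saleh (Lieutenant Colonel); then Tanaka and Brennan (Major); then Whitfield (Captain).
Chaudhari and Andersen are each a combat-command-badge holder, so the next rule applies.
Among Chaudhari and Andersen, by lineal number (lower first): Chaudhari (487) before Andersen (743).
Quinn, Osei and Saleh are each a combat-command-badge holder, so the next rule applies.
Among Quinn, Osei and Saleh, by lineal number (lower first): Quinn (357) before Osei (583) before Saleh (668).
Tanaka and Brennan are each a combat-command-badge holder, so the next rule applies.
Among Tanaka and Brennan, by lineal number (higher first) (reversed rule for this group): Tanaka (576) before Brennan (130).
Full order: Chaudhari, Andersen, Dimitriou, Quinn, Osei, Saleh, Tanaka, Brennan, Whitfield.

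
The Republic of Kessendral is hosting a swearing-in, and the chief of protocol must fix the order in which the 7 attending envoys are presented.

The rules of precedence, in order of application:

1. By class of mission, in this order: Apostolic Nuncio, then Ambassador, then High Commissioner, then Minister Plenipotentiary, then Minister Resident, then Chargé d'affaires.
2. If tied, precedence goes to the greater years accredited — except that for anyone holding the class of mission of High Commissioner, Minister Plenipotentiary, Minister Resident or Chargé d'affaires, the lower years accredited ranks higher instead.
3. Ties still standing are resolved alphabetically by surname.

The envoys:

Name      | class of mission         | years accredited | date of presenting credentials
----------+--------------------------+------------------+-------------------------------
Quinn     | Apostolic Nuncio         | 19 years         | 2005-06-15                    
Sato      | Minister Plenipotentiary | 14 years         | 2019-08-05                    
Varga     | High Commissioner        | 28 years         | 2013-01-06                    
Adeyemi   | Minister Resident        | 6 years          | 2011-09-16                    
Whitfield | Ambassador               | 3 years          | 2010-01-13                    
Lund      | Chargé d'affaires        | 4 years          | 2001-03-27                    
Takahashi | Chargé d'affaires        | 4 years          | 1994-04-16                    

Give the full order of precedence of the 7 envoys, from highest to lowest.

By class of mission: Quinn (Apostolic Nuncio); then Whitfield (Ambassador); then Varga (High Commissioner); then Sato (Minister Plenipotentiary); then Adeyemi (Minister Resident); then Lund and Takahashi (Chargé d'affaires).
Lund and Takahashi both have years accredited 4 years, so the next rule applies.
Among Lund and Takahashi, alphabetically by surname: Lund before Takahashi.
Full order: Quinn, Whitfield, Varga, Sato, Adeyemi, Lund, Takahashi.

Quinn, Whitfield, Varga, Sato, Adeyemi, Lund, Takahashi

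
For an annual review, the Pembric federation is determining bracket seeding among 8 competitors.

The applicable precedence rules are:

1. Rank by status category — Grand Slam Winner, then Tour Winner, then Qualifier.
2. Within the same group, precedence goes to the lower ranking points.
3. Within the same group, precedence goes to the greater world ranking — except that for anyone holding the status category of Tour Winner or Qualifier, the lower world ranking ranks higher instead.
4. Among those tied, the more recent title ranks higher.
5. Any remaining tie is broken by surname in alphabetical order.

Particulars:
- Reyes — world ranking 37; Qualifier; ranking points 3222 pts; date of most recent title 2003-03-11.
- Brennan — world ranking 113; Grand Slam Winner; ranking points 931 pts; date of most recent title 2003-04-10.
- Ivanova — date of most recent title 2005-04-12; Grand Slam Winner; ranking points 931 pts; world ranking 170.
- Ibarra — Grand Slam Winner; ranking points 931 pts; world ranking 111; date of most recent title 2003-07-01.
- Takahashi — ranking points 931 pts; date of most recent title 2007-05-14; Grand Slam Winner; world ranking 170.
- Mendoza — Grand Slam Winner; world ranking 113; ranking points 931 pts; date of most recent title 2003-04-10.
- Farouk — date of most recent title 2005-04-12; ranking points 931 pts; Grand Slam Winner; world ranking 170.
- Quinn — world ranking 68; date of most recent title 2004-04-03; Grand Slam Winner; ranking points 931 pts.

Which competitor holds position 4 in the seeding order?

Brennan

By status category: Takahashi, Farouk, Ivanova, Brennan, Mendoza, Ibarra and Quinn (Grand Slam Winner); then Reyes (Qualifier).
Takahashi, Farouk, Ivanova, Brennan, Mendoza, Ibarra and Quinn all have ranking points 931 pts, so the next rule applies.
Among Takahashi, Farouk, Ivanova, Brennan, Mendoza, Ibarra and Quinn, by world ranking (higher first): Takahashi, Farouk and Ivanova (170) before Brennan and Mendoza (113) before Ibarra (111) before Quinn (68).
Among Takahashi, Farouk and Ivanova, by date of most recent title (later first): Takahashi (2007-05-14) before Farouk and Ivanova (2005-04-12).
Among Farouk and Ivanova, alphabetically by surname: Farouk before Ivanova.
Brennan and Mendoza both have date of most recent title 2003-04-10, so the next rule applies.
Among Brennan and Mendoza, alphabetically by surname: Brennan before Mendoza.
Order: Takahashi, Farouk, Ivanova, Brennan, Mendoza, Ibarra, Quinn, Reyes.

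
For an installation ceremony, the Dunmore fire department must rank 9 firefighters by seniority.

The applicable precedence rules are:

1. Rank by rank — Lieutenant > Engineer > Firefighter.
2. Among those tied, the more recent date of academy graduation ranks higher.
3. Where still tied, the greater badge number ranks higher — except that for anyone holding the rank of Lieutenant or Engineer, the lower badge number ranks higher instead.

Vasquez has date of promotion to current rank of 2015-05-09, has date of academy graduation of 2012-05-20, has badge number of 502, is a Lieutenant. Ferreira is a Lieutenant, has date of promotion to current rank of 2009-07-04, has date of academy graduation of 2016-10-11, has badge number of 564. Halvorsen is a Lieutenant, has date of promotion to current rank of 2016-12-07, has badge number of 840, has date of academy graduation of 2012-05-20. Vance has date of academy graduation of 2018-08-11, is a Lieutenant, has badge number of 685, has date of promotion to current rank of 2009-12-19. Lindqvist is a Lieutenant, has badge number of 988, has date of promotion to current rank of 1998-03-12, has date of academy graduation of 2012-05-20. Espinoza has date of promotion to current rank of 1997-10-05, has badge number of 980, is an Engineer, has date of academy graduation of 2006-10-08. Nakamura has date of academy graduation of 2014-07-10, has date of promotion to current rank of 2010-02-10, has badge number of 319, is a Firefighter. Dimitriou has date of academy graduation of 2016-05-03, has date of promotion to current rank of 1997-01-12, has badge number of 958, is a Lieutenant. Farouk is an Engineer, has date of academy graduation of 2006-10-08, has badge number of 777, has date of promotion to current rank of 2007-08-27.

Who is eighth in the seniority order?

Espinoza

By rank: Vance, Ferreira, Dimitriou, Vasquez, Halvorsen and Lindqvist (Lieutenant); then Farouk and Espinoza (Engineer); then Nakamura (Firefighter).
Among Vance, Ferreira, Dimitriou, Vasquez, Halvorsen and Lindqvist, by date of academy graduation (later first): Vance (2018-08-11) before Ferreira (2016-10-11) before Dimitriou (2016-05-03) before Vasquez, Halvorsen and Lindqvist (2012-05-20).
Among Vasquez, Halvorsen and Lindqvist, by badge number (lower first) (reversed rule for this group): Vasquez (502) before Halvorsen (840) before Lindqvist (988).
Farouk and Espinoza both have date of academy graduation 2006-10-08, so the next rule applies.
Among Farouk and Espinoza, by badge number (lower first) (reversed rule for this group): Farouk (777) before Espinoza (980).
Order: Vance, Ferreira, Dimitriou, Vasquez, Halvorsen, Lindqvist, Farouk, Espinoza, Nakamura.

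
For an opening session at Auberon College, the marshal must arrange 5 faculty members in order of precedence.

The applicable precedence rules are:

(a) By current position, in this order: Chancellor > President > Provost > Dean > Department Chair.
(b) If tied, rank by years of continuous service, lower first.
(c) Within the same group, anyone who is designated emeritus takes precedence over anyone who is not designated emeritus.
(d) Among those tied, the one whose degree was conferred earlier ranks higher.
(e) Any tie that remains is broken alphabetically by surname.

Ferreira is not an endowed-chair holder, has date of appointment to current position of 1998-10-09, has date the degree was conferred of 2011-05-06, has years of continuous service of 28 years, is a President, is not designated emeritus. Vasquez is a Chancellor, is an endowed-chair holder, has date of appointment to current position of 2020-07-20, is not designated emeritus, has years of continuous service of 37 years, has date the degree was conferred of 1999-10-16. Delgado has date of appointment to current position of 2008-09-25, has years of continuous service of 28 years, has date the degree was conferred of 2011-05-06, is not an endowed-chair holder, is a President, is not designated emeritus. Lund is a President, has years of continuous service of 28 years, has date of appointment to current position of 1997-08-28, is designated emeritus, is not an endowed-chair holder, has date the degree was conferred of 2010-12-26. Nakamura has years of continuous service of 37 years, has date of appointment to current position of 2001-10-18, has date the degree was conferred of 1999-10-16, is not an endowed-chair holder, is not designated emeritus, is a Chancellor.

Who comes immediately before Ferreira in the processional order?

Delgado

By current position: Nakamura and Vasquez (Chancellor); then Lund, Delgado and Ferreira (President).
Nakamura and Vasquez both have years of continuous service 37 years, so the next rule applies.
Nakamura and Vasquez are each not designated emeritus, so the next rule applies.
Nakamura and Vasquez both have date the degree was conferred 1999-10-16, so the next rule applies.
Among Nakamura and Vasquez, alphabetically by surname: Nakamura before Vasquez.
Lund, Delgado and Ferreira all have years of continuous service 28 years, so the next rule applies.
Among Lund, Delgado and Ferreira, designated emeritus before not designated emeritus: Lund (designated emeritus) before Delgado and Ferreira (not designated emeritus).
Delgado and Ferreira both have date the degree was conferred 2011-05-06, so the next rule applies.
Among Delgado and Ferreira, alphabetically by surname: Delgado before Ferreira.
Order: Nakamura, Vasquez, Lund, Delgado, Ferreira.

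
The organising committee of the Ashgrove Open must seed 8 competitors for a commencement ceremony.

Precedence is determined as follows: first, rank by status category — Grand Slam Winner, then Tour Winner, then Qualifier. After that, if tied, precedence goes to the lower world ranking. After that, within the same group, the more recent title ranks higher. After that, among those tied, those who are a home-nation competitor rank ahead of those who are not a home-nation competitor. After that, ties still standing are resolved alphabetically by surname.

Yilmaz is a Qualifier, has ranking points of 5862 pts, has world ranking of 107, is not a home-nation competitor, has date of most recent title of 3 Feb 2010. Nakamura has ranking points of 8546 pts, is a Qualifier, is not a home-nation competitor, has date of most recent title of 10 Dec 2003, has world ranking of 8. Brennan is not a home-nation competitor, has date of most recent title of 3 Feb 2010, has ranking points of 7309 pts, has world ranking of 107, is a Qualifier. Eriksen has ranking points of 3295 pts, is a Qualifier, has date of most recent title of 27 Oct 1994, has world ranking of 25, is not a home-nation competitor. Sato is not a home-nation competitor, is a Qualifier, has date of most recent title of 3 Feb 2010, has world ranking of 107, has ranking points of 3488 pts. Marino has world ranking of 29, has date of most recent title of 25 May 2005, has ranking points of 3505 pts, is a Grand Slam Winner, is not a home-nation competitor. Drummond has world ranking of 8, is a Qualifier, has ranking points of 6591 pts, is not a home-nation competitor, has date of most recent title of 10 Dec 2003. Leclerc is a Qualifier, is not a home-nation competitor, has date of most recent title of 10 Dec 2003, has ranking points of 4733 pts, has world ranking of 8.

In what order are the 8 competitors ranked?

Marino, Drummond, Leclerc, Nakamura, Eriksen, Brennan, Sato, Yilmaz

By status category: Marino (Grand Slam Winner); then Drummond, Leclerc, Nakamura, Eriksen, Brennan, Sato and Yilmaz (Qualifier).
Among Drummond, Leclerc, Nakamura, Eriksen, Brennan, Sato and Yilmaz, by world ranking (lower first): Drummond, Leclerc and Nakamura (8) before Eriksen (25) before Brennan, Sato and Yilmaz (107).
Drummond, Leclerc and Nakamura all have date of most recent title 10 Dec 2003, so the next rule applies.
Drummond, Leclerc and Nakamura are each not a home-nation competitor, so the next rule applies.
Among Drummond, Leclerc and Nakamura, alphabetically by surname: Drummond before Leclerc before Nakamura.
Brennan, Sato and Yilmaz all have date of most recent title 3 Feb 2010, so the next rule applies.
Brennan, Sato and Yilmaz are each not a home-nation competitor, so the next rule applies.
Among Brennan, Sato and Yilmaz, alphabetically by surname: Brennan before Sato before Yilmaz.
Full order: Marino, Drummond, Leclerc, Nakamura, Eriksen, Brennan, Sato, Yilmaz.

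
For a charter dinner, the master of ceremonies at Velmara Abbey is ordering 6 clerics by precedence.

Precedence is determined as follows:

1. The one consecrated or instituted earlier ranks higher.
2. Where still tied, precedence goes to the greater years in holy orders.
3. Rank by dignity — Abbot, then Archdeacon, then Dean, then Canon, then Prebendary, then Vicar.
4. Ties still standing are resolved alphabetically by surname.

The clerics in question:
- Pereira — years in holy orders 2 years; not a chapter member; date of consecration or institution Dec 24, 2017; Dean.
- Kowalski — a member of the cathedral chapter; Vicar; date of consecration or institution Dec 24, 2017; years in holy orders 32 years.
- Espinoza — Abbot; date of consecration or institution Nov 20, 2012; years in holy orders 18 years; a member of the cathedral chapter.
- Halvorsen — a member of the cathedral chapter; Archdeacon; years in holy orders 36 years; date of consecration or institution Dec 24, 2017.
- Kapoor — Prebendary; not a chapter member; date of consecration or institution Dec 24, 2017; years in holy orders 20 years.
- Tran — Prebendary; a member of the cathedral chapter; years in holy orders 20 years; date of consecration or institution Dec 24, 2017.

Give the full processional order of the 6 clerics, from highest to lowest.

By date of consecration or institution (earlier first): Espinoza (Nov 20, 2012); then Halvorsen, Kowalski, Kapoor, Tran and Pereira (each Dec 24, 2017).
Among Halvorsen, Kowalski, Kapoor, Tran and Pereira, by years in holy orders (higher first): Halvorsen (36 years) before Kowalski (32 years) before Kapoor and Tran (20 years) before Pereira (2 years).
Kapoor and Tran are each Prebendary, so the next rule applies.
Among Kapoor and Tran, alphabetically by surname: Kapoor before Tran.
Full order: Espinoza, Halvorsen, Kowalski, Kapoor, Tran, Pereira.

Espinoza, Halvorsen, Kowalski, Kapoor, Tran, Pereira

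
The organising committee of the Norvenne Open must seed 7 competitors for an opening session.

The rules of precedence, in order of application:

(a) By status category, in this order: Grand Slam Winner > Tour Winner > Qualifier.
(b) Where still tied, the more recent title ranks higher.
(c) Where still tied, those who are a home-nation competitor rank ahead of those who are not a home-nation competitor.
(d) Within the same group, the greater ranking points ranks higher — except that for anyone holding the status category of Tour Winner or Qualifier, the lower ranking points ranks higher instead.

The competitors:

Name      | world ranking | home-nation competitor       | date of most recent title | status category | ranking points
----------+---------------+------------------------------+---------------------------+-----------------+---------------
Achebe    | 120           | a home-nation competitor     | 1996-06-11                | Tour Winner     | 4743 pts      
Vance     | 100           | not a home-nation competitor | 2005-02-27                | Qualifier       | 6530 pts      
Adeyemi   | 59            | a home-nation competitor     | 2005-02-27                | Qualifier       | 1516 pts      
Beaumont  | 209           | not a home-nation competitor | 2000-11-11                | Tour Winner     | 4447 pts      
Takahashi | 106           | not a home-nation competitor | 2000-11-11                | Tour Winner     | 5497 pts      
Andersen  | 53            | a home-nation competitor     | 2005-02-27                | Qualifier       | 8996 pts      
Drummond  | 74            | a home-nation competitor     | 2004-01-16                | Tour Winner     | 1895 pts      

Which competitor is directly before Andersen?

Adeyemi

By status category: Drummond, Beaumont, Takahashi and Achebe (Tour Winner); then Adeyemi, Andersen and Vance (Qualifier).
Among Drummond, Beaumont, Takahashi and Achebe, by date of most recent title (later first): Drummond (2004-01-16) before Beaumont and Takahashi (2000-11-11) before Achebe (1996-06-11).
Beaumont and Takahashi are each not a home-nation competitor, so the next rule applies.
Among Beaumont and Takahashi, by ranking points (lower first) (reversed rule for this group): Beaumont (4447 pts) before Takahashi (5497 pts).
Adeyemi, Andersen and Vance all have date of most recent title 2005-02-27, so the next rule applies.
Among Adeyemi, Andersen and Vance, a home-nation competitor before not a home-nation competitor: Adeyemi and Andersen (a home-nation competitor) before Vance (not a home-nation competitor).
Among Adeyemi and Andersen, by ranking points (lower first) (reversed rule for this group): Adeyemi (1516 pts) before Andersen (8996 pts).
Order: Drummond, Beaumont, Takahashi, Achebe, Adeyemi, Andersen, Vance.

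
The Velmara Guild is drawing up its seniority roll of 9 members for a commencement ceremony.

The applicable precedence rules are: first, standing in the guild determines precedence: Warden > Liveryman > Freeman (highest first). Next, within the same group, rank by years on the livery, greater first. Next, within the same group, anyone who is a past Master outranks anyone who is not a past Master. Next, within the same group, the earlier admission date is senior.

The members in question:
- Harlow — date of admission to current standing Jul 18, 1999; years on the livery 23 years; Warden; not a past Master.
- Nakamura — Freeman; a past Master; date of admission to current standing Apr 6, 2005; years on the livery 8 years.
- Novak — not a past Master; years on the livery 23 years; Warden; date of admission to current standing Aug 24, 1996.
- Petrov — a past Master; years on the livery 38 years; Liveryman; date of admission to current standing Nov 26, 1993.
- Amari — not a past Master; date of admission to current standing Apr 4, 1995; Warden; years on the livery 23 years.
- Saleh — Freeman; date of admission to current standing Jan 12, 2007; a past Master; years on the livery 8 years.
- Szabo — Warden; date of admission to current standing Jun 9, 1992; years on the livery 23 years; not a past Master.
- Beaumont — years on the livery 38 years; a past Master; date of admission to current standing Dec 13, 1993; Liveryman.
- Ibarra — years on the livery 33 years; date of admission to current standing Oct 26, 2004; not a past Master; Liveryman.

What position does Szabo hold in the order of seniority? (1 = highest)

1

By standing in the guild: Szabo, Amari, Novak and Harlow (Warden); then Petrov, Beaumont and Ibarra (Liveryman); then Nakamura and Saleh (Freeman).
Szabo, Amari, Novak and Harlow all have years on the livery 23 years, so the next rule applies.
Szabo, Amari, Novak and Harlow are each not a past Master, so the next rule applies.
Among Szabo, Amari, Novak and Harlow, by date of admission to current standing (earlier first): Szabo (Jun 9, 1992) before Amari (Apr 4, 1995) before Novak (Aug 24, 1996) before Harlow (Jul 18, 1999).
Among Petrov, Beaumont and Ibarra, by years on the livery (higher first): Petrov and Beaumont (38 years) before Ibarra (33 years).
Petrov and Beaumont are each a past Master, so the next rule applies.
Among Petrov and Beaumont, by date of admission to current standing (earlier first): Petrov (Nov 26, 1993) before Beaumont (Dec 13, 1993).
Nakamura and Saleh both have years on the livery 8 years, so the next rule applies.
Nakamura and Saleh are each a past Master, so the next rule applies.
Among Nakamura and Saleh, by date of admission to current standing (earlier first): Nakamura (Apr 6, 2005) before Saleh (Jan 12, 2007).
Order: Szabo, Amari, Novak, Harlow, Petrov, Beaumont, Ibarra, Nakamura, Saleh. So position 1.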